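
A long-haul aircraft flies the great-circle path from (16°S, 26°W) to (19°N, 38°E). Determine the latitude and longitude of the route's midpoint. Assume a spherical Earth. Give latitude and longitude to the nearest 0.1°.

Convert each endpoint to a unit vector on the sphere (x = cos φ cos λ, y = cos φ sin λ, z = sin φ).
The central angle between the endpoints is δ = arccos(p₁·p₂) ≈ 1.257 rad (72.0°).
Interpolate at f = 1/2 with slerp weights a = sin((1−f)δ)/sin δ ≈ 0.618, b = sin(fδ)/sin δ ≈ 0.618.
p = a·p₁ + b·p₂ ≈ (0.995, 0.099, 0.031); φ = arcsin(p_z) ≈ 1.77°, λ = atan2(p_y, p_x) ≈ 5.70°.

≈ (1.8°N, 5.7°E)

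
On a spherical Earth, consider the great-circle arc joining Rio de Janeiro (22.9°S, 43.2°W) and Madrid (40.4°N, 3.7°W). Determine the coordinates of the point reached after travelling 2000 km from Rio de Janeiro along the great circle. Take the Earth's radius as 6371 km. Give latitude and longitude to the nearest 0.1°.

≈ (7.2°S, 34.1°W)

Convert each endpoint to a unit vector on the sphere (x = cos φ cos λ, y = cos φ sin λ, z = sin φ).
The central angle between the endpoints is δ = arccos(p₁·p₂) ≈ 1.277 rad (73.2°). The total great-circle distance is δ·R ≈ 1.277 × 6371 ≈ 8139 km, so the target fraction is f = 2000/8139 ≈ 0.246.
Interpolate at f ≈ 0.246 with slerp weights a = sin((1−f)δ)/sin δ ≈ 0.858, b = sin(fδ)/sin δ ≈ 0.323.
p = a·p₁ + b·p₂ ≈ (0.821, -0.557, -0.125); φ = arcsin(p_z) ≈ -7.17°, λ = atan2(p_y, p_x) ≈ -34.14°.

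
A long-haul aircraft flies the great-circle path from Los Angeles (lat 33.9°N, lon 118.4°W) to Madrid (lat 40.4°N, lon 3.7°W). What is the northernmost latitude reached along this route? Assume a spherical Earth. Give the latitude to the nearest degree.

The great circle lies in the plane with unit normal n̂ = (p₁ × p₂)/|p₁ × p₂|.
Here n̂_z ≈ +0.577; the vertex latitude is φ_max = arccos|n̂_z| ≈ 54.8°.
Check via Clairaut: cos φ_max = |cos φ₁| · sin C = cos(33.9°)·sin(44.0°) ≈ 0.577, again giving ≈ 54.8°.

≈ 55°N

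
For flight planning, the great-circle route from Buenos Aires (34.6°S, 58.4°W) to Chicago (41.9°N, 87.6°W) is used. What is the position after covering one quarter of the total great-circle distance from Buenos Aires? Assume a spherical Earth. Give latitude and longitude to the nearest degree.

Convert each endpoint to a unit vector on the sphere (x = cos φ cos λ, y = cos φ sin λ, z = sin φ).
The central angle between the endpoints is δ = arccos(p₁·p₂) ≈ 1.415 rad (81.0°).
Interpolate at f = 1/4 with slerp weights a = sin((1−f)δ)/sin δ ≈ 0.884, b = sin(fδ)/sin δ ≈ 0.351.
p = a·p₁ + b·p₂ ≈ (0.392, -0.880, -0.268); φ = arcsin(p_z) ≈ -15.52°, λ = atan2(p_y, p_x) ≈ -65.99°.

≈ 16°S, 66°W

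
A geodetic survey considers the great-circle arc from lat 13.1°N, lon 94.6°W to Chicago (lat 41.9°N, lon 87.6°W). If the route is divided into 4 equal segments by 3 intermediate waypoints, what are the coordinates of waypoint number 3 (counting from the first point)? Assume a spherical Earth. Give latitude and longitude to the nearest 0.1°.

≈ lat 34.7°N, lon 89.8°W

Write both endpoints as unit vectors p₁, p₂ with components (cos φ cos λ, cos φ sin λ, sin φ).
The central angle between the endpoints is δ = arccos(p₁·p₂) ≈ 0.514 rad (29.4°).
Interpolate at f = 3/4 with slerp weights a = sin((1−f)δ)/sin δ ≈ 0.261, b = sin(fδ)/sin δ ≈ 0.765.
p = a·p₁ + b·p₂ ≈ (0.003, -0.822, 0.570); φ = arcsin(p_z) ≈ 34.74°, λ = atan2(p_y, p_x) ≈ -89.76°.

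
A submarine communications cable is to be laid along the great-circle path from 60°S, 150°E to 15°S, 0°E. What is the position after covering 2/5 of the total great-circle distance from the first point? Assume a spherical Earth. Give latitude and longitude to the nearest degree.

≈ 70°S, 41°E

From cos δ = sin φ₁ sin φ₂ + cos φ₁ cos φ₂ cos Δλ, the central angle is δ ≈ 1.766 rad (101.2°).
Interpolate at f = 2/5 with slerp weights a = sin((1−f)δ)/sin δ ≈ 0.889, b = sin(fδ)/sin δ ≈ 0.662.
p = a·p₁ + b·p₂ ≈ (0.254, 0.222, -0.941); φ = arcsin(p_z) ≈ -70.27°, λ = atan2(p_y, p_x) ≈ 41.17°.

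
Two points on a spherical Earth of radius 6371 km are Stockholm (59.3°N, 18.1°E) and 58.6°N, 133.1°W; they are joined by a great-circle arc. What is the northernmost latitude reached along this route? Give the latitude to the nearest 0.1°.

The great circle lies in the plane with unit normal n̂ = (p₁ × p₂)/|p₁ × p₂|.
Here n̂_z ≈ -0.148; the vertex latitude is φ_max = arccos|n̂_z| ≈ 81.5°.
Check via Clairaut: cos φ_max = |cos φ₁| · sin C = cos(59.3°)·sin(16.9°) ≈ 0.148, again giving ≈ 81.5°.

≈ 81.5°N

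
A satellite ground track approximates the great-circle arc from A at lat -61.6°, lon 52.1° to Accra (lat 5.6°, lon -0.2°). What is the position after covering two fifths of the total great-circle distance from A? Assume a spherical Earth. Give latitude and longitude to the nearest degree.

≈ lat -37°, lon 20°

From cos δ = sin φ₁ sin φ₂ + cos φ₁ cos φ₂ cos Δλ, the central angle is δ ≈ 1.366 rad (78.3°).
Interpolate at f = 2/5 with slerp weights a = sin((1−f)δ)/sin δ ≈ 0.746, b = sin(fδ)/sin δ ≈ 0.531.
p = a·p₁ + b·p₂ ≈ (0.746, 0.278, -0.605); φ = arcsin(p_z) ≈ -37.21°, λ = atan2(p_y, p_x) ≈ 20.45°.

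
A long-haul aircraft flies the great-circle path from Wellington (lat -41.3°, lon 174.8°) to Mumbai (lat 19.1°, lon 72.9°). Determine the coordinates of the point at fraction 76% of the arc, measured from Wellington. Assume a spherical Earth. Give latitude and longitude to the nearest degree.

Convert each endpoint to a unit vector on the sphere (x = cos φ cos λ, y = cos φ sin λ, z = sin φ).
The central angle between the endpoints is δ = arccos(p₁·p₂) ≈ 1.942 rad (111.2°).
Interpolate at f = 0.76 with slerp weights a = sin((1−f)δ)/sin δ ≈ 0.482, b = sin(fδ)/sin δ ≈ 1.068.
p = a·p₁ + b·p₂ ≈ (-0.064, 0.997, 0.031); φ = arcsin(p_z) ≈ 1.80°, λ = atan2(p_y, p_x) ≈ 93.67°.

≈ lat 2°, lon 94°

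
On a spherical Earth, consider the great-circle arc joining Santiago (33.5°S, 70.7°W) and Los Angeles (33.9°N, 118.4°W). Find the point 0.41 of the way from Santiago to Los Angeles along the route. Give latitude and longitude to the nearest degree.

≈ 6°S, 91°W

Write both endpoints as unit vectors p₁, p₂ with components (cos φ cos λ, cos φ sin λ, sin φ).
The central angle between the endpoints is δ = arccos(p₁·p₂) ≈ 1.412 rad (80.9°).
Interpolate at f = 0.41 with slerp weights a = sin((1−f)δ)/sin δ ≈ 0.749, b = sin(fδ)/sin δ ≈ 0.554.
p = a·p₁ + b·p₂ ≈ (-0.012, -0.994, -0.105); φ = arcsin(p_z) ≈ -6.00°, λ = atan2(p_y, p_x) ≈ -90.70°.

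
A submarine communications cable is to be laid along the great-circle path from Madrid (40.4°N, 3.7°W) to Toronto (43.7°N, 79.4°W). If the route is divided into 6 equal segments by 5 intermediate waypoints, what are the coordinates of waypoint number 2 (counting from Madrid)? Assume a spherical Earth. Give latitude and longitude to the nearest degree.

Convert each endpoint to a unit vector on the sphere (x = cos φ cos λ, y = cos φ sin λ, z = sin φ).
The central angle between the endpoints is δ = arccos(p₁·p₂) ≈ 0.947 rad (54.3°).
Interpolate at f = 2/6 with slerp weights a = sin((1−f)δ)/sin δ ≈ 0.727, b = sin(fδ)/sin δ ≈ 0.383.
p = a·p₁ + b·p₂ ≈ (0.604, -0.308, 0.736); φ = arcsin(p_z) ≈ 47.36°, λ = atan2(p_y, p_x) ≈ -27.00°.

≈ 47°N, 27°W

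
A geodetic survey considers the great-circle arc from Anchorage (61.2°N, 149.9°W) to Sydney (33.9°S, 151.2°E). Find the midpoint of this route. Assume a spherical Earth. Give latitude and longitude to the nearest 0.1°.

≈ (15.4°N, 172.1°E)

Write both endpoints as unit vectors p₁, p₂ with components (cos φ cos λ, cos φ sin λ, sin φ).
The central angle between the endpoints is δ = arccos(p₁·p₂) ≈ 1.857 rad (106.4°).
Interpolate at f = 1/2 with slerp weights a = sin((1−f)δ)/sin δ ≈ 0.835, b = sin(fδ)/sin δ ≈ 0.835.
p = a·p₁ + b·p₂ ≈ (-0.955, 0.132, 0.266); φ = arcsin(p_z) ≈ 15.42°, λ = atan2(p_y, p_x) ≈ 172.12°.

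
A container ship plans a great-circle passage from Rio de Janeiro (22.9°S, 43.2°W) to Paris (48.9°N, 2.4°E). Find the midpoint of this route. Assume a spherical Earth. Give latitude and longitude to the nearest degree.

≈ 14°N, 24°W

Write both endpoints as unit vectors p₁, p₂ with components (cos φ cos λ, cos φ sin λ, sin φ).
The central angle between the endpoints is δ = arccos(p₁·p₂) ≈ 1.440 rad (82.5°).
Interpolate at f = 1/2 with slerp weights a = sin((1−f)δ)/sin δ ≈ 0.665, b = sin(fδ)/sin δ ≈ 0.665.
p = a·p₁ + b·p₂ ≈ (0.883, -0.401, 0.242); φ = arcsin(p_z) ≈ 14.03°, λ = atan2(p_y, p_x) ≈ -24.42°.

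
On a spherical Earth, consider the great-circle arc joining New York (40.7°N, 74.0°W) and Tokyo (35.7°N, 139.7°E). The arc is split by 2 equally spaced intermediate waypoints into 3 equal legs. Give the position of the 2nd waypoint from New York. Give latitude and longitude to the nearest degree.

From cos δ = sin φ₁ sin φ₂ + cos φ₁ cos φ₂ cos Δλ, the central angle is δ ≈ 1.703 rad (97.6°).
Interpolate at f = 2/3 with slerp weights a = sin((1−f)δ)/sin δ ≈ 0.542, b = sin(fδ)/sin δ ≈ 0.915.
p = a·p₁ + b·p₂ ≈ (-0.453, 0.085, 0.887); φ = arcsin(p_z) ≈ 62.54°, λ = atan2(p_y, p_x) ≈ 169.36°.

≈ (63°N, 169°E)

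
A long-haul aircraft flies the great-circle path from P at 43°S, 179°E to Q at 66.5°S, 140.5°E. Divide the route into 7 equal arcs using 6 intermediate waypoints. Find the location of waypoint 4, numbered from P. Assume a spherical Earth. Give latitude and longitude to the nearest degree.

The haversine formula gives a central angle δ ≈ 0.548 rad (31.4°) between the endpoints.
Interpolate at f = 4/7 with slerp weights a = sin((1−f)δ)/sin δ ≈ 0.447, b = sin(fδ)/sin δ ≈ 0.591.
p = a·p₁ + b·p₂ ≈ (-0.509, 0.156, -0.847); φ = arcsin(p_z) ≈ -57.87°, λ = atan2(p_y, p_x) ≈ 162.98°.

≈ 58°S, 163°E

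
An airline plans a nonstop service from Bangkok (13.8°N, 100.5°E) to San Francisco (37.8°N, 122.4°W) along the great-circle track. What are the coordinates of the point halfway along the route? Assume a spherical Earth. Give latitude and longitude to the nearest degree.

The haversine formula gives a central angle δ ≈ 2.000 rad (114.6°) between the endpoints.
Interpolate at f = 1/2 with slerp weights a = sin((1−f)δ)/sin δ ≈ 0.925, b = sin(fδ)/sin δ ≈ 0.925.
p = a·p₁ + b·p₂ ≈ (-0.555, 0.266, 0.788); φ = arcsin(p_z) ≈ 51.98°, λ = atan2(p_y, p_x) ≈ 154.39°.

≈ (52°N, 154°E)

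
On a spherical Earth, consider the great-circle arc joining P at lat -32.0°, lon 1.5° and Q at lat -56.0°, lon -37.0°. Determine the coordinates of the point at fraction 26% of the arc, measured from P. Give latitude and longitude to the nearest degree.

≈ lat -39°, lon -6°

Convert each endpoint to a unit vector on the sphere (x = cos φ cos λ, y = cos φ sin λ, z = sin φ).
The central angle between the endpoints is δ = arccos(p₁·p₂) ≈ 0.626 rad (35.9°).
Interpolate at f = 0.26 with slerp weights a = sin((1−f)δ)/sin δ ≈ 0.763, b = sin(fδ)/sin δ ≈ 0.277.
p = a·p₁ + b·p₂ ≈ (0.770, -0.076, -0.633); φ = arcsin(p_z) ≈ -39.30°, λ = atan2(p_y, p_x) ≈ -5.65°.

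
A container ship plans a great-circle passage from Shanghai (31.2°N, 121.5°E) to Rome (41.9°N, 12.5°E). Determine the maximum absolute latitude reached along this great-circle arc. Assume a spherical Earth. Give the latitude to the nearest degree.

The great circle lies in the plane with unit normal n̂ = (p₁ × p₂)/|p₁ × p₂|.
Here n̂_z ≈ -0.608; the vertex latitude is φ_max = arccos|n̂_z| ≈ 52.6°.
Check via Clairaut: cos φ_max = |cos φ₁| · sin C = cos(31.2°)·sin(45.3°) ≈ 0.608, again giving ≈ 52.6°.

≈ 53°N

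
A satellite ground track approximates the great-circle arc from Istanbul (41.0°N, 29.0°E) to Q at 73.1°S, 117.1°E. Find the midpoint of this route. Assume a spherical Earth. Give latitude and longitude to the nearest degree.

≈ 20°S, 50°E

Convert each endpoint to a unit vector on the sphere (x = cos φ cos λ, y = cos φ sin λ, z = sin φ).
The central angle between the endpoints is δ = arccos(p₁·p₂) ≈ 2.240 rad (128.3°).
Interpolate at f = 1/2 with slerp weights a = sin((1−f)δ)/sin δ ≈ 1.148, b = sin(fδ)/sin δ ≈ 1.148.
p = a·p₁ + b·p₂ ≈ (0.606, 0.717, -0.345); φ = arcsin(p_z) ≈ -20.19°, λ = atan2(p_y, p_x) ≈ 49.81°.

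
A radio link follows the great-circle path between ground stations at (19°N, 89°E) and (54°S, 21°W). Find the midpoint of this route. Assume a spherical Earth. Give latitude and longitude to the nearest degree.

From cos δ = sin φ₁ sin φ₂ + cos φ₁ cos φ₂ cos Δλ, the central angle is δ ≈ 2.041 rad (117.0°).
Interpolate at f = 1/2 with slerp weights a = sin((1−f)δ)/sin δ ≈ 0.956, b = sin(fδ)/sin δ ≈ 0.956.
p = a·p₁ + b·p₂ ≈ (0.541, 0.703, -0.462); φ = arcsin(p_z) ≈ -27.54°, λ = atan2(p_y, p_x) ≈ 52.43°.

≈ (28°S, 52°E)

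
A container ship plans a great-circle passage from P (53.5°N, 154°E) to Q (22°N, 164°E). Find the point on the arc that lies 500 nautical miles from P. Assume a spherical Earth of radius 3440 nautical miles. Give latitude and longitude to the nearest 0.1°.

Convert each endpoint to a unit vector on the sphere (x = cos φ cos λ, y = cos φ sin λ, z = sin φ).
The central angle between the endpoints is δ = arccos(p₁·p₂) ≈ 0.566 rad (32.4°). The total great-circle distance is δ·R ≈ 0.566 × 3440 ≈ 1946 nmi, so the target fraction is f = 500/1946 ≈ 0.257.
Interpolate at f ≈ 0.257 with slerp weights a = sin((1−f)δ)/sin δ ≈ 0.761, b = sin(fδ)/sin δ ≈ 0.270.
p = a·p₁ + b·p₂ ≈ (-0.648, 0.268, 0.713); φ = arcsin(p_z) ≈ 45.50°, λ = atan2(p_y, p_x) ≈ 157.56°.

≈ (45.5°N, 157.6°E)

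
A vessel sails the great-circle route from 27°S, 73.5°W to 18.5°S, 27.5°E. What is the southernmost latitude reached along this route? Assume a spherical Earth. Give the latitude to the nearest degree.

≈ 34°S

The great circle lies in the plane with unit normal n̂ = (p₁ × p₂)/|p₁ × p₂|.
Here n̂_z ≈ +0.830; the vertex latitude is φ_max = arccos|n̂_z| ≈ 33.9°.
Check via Clairaut: cos φ_max = |cos φ₁| · sin C = cos(27.0°)·sin(111.4°) ≈ 0.830, again giving ≈ 33.9°.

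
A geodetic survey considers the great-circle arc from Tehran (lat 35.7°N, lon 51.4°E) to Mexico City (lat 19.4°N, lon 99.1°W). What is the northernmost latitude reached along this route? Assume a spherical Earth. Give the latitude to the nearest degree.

≈ 65°N

The great circle lies in the plane with unit normal n̂ = (p₁ × p₂)/|p₁ × p₂|.
Here n̂_z ≈ -0.428; the vertex latitude is φ_max = arccos|n̂_z| ≈ 64.7°.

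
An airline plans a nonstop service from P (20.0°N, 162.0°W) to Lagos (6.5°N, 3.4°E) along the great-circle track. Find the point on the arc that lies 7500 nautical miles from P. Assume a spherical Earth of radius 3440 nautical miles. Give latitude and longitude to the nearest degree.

≈ (28°N, 10°W)

Convert each endpoint to a unit vector on the sphere (x = cos φ cos λ, y = cos φ sin λ, z = sin φ).
The central angle between the endpoints is δ = arccos(p₁·p₂) ≈ 2.616 rad (149.9°). The total great-circle distance is δ·R ≈ 2.616 × 3440 ≈ 8997 nmi, so the target fraction is f = 7500/8997 ≈ 0.834.
Interpolate at f ≈ 0.834 with slerp weights a = sin((1−f)δ)/sin δ ≈ 0.840, b = sin(fδ)/sin δ ≈ 1.633.
p = a·p₁ + b·p₂ ≈ (0.869, -0.148, 0.472); φ = arcsin(p_z) ≈ 28.17°, λ = atan2(p_y, p_x) ≈ -9.64°.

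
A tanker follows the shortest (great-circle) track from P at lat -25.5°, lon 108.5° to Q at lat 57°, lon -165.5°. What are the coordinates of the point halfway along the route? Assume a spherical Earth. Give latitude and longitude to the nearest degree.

From cos δ = sin φ₁ sin φ₂ + cos φ₁ cos φ₂ cos Δλ, the central angle is δ ≈ 1.904 rad (109.1°).
Interpolate at f = 1/2 with slerp weights a = sin((1−f)δ)/sin δ ≈ 0.862, b = sin(fδ)/sin δ ≈ 0.862.
p = a·p₁ + b·p₂ ≈ (-0.701, 0.620, 0.352); φ = arcsin(p_z) ≈ 20.59°, λ = atan2(p_y, p_x) ≈ 138.51°.

≈ lat 21°, lon 139°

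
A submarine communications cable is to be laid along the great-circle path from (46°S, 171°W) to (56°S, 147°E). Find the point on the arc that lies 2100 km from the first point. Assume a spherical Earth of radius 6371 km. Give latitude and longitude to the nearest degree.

≈ (55°S, 162°E)

Convert each endpoint to a unit vector on the sphere (x = cos φ cos λ, y = cos φ sin λ, z = sin φ).
The central angle between the endpoints is δ = arccos(p₁·p₂) ≈ 0.484 rad (27.7°). The total great-circle distance is δ·R ≈ 0.484 × 6371 ≈ 3085 km, so the target fraction is f = 2100/3085 ≈ 0.681.
Interpolate at f ≈ 0.681 with slerp weights a = sin((1−f)δ)/sin δ ≈ 0.331, b = sin(fδ)/sin δ ≈ 0.695.
p = a·p₁ + b·p₂ ≈ (-0.553, 0.176, -0.814); φ = arcsin(p_z) ≈ -54.53°, λ = atan2(p_y, p_x) ≈ 162.36°.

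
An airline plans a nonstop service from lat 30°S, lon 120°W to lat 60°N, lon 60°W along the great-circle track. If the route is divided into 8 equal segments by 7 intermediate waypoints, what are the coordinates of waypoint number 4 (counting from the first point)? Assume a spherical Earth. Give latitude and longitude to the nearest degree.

From cos δ = sin φ₁ sin φ₂ + cos φ₁ cos φ₂ cos Δλ, the central angle is δ ≈ 1.789 rad (102.5°).
Interpolate at f = 4/8 with slerp weights a = sin((1−f)δ)/sin δ ≈ 0.799, b = sin(fδ)/sin δ ≈ 0.799.
p = a·p₁ + b·p₂ ≈ (-0.146, -0.945, 0.292); φ = arcsin(p_z) ≈ 17.00°, λ = atan2(p_y, p_x) ≈ -98.79°.

≈ lat 17°N, lon 99°W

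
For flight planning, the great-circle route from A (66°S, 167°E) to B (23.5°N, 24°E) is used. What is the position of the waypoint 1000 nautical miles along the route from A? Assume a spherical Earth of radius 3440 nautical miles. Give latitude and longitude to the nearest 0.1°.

≈ (72.6°S, 122.2°E)

Convert each endpoint to a unit vector on the sphere (x = cos φ cos λ, y = cos φ sin λ, z = sin φ).
The central angle between the endpoints is δ = arccos(p₁·p₂) ≈ 2.295 rad (131.5°). The total great-circle distance is δ·R ≈ 2.295 × 3440 ≈ 7893 nmi, so the target fraction is f = 1000/7893 ≈ 0.127.
Interpolate at f ≈ 0.127 with slerp weights a = sin((1−f)δ)/sin δ ≈ 1.211, b = sin(fδ)/sin δ ≈ 0.382.
p = a·p₁ + b·p₂ ≈ (-0.160, 0.253, -0.954); φ = arcsin(p_z) ≈ -72.57°, λ = atan2(p_y, p_x) ≈ 122.20°.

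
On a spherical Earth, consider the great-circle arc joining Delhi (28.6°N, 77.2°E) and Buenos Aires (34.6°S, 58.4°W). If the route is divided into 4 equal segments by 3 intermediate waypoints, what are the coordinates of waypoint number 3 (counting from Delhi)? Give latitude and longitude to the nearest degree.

≈ (26°S, 18°W)

Write both endpoints as unit vectors p₁, p₂ with components (cos φ cos λ, cos φ sin λ, sin φ).
The central angle between the endpoints is δ = arccos(p₁·p₂) ≈ 2.479 rad (142.0°).
Interpolate at f = 3/4 with slerp weights a = sin((1−f)δ)/sin δ ≈ 0.944, b = sin(fδ)/sin δ ≈ 1.558.
p = a·p₁ + b·p₂ ≈ (0.855, -0.284, -0.433); φ = arcsin(p_z) ≈ -25.65°, λ = atan2(p_y, p_x) ≈ -18.38°.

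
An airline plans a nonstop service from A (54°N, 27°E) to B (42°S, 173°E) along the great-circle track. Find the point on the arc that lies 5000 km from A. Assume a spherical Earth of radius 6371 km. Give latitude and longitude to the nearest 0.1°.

≈ (42.4°N, 95.1°E)

The haversine formula gives a central angle δ ≈ 2.699 rad (154.6°) between the endpoints. The total great-circle distance is δ·R ≈ 2.699 × 6371 ≈ 17193 km, so the target fraction is f = 5000/17193 ≈ 0.291.
Interpolate at f ≈ 0.291 with slerp weights a = sin((1−f)δ)/sin δ ≈ 2.197, b = sin(fδ)/sin δ ≈ 1.649.
p = a·p₁ + b·p₂ ≈ (-0.065, 0.736, 0.674); φ = arcsin(p_z) ≈ 42.40°, λ = atan2(p_y, p_x) ≈ 95.08°.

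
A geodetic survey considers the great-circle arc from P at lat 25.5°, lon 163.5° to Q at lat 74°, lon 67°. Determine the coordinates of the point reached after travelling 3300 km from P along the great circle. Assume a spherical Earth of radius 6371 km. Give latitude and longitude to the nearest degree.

From cos δ = sin φ₁ sin φ₂ + cos φ₁ cos φ₂ cos Δλ, the central angle is δ ≈ 1.175 rad (67.3°). The total great-circle distance is δ·R ≈ 1.175 × 6371 ≈ 7485 km, so the target fraction is f = 3300/7485 ≈ 0.441.
Interpolate at f ≈ 0.441 with slerp weights a = sin((1−f)δ)/sin δ ≈ 0.662, b = sin(fδ)/sin δ ≈ 0.537.
p = a·p₁ + b·p₂ ≈ (-0.515, 0.306, 0.801); φ = arcsin(p_z) ≈ 53.21°, λ = atan2(p_y, p_x) ≈ 149.30°.

≈ lat 53°, lon 149°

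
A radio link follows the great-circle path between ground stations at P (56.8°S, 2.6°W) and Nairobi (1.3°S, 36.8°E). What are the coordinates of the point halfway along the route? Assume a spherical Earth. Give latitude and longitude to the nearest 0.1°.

≈ (30.4°S, 23.1°E)

Write both endpoints as unit vectors p₁, p₂ with components (cos φ cos λ, cos φ sin λ, sin φ).
The central angle between the endpoints is δ = arccos(p₁·p₂) ≈ 1.113 rad (63.8°).
Interpolate at f = 1/2 with slerp weights a = sin((1−f)δ)/sin δ ≈ 0.589, b = sin(fδ)/sin δ ≈ 0.589.
p = a·p₁ + b·p₂ ≈ (0.793, 0.338, -0.506); φ = arcsin(p_z) ≈ -30.40°, λ = atan2(p_y, p_x) ≈ 23.07°.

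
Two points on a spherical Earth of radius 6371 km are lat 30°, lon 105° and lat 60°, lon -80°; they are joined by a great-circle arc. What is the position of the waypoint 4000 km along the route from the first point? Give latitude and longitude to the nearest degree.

From cos δ = sin φ₁ sin φ₂ + cos φ₁ cos φ₂ cos Δλ, the central angle is δ ≈ 1.569 rad (89.9°). The total great-circle distance is δ·R ≈ 1.569 × 6371 ≈ 9997 km, so the target fraction is f = 4000/9997 ≈ 0.400.
Interpolate at f ≈ 0.400 with slerp weights a = sin((1−f)δ)/sin δ ≈ 0.808, b = sin(fδ)/sin δ ≈ 0.587.
p = a·p₁ + b·p₂ ≈ (-0.130, 0.387, 0.913); φ = arcsin(p_z) ≈ 65.90°, λ = atan2(p_y, p_x) ≈ 108.59°.

≈ lat 66°, lon 109°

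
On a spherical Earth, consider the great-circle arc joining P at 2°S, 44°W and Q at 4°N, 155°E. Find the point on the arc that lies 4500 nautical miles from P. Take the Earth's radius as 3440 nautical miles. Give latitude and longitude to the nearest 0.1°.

Write both endpoints as unit vectors p₁, p₂ with components (cos φ cos λ, cos φ sin λ, sin φ).
The central angle between the endpoints is δ = arccos(p₁·p₂) ≈ 2.809 rad (160.9°). The total great-circle distance is δ·R ≈ 2.809 × 3440 ≈ 9662 nmi, so the target fraction is f = 4500/9662 ≈ 0.466.
Interpolate at f ≈ 0.466 with slerp weights a = sin((1−f)δ)/sin δ ≈ 3.052, b = sin(fδ)/sin δ ≈ 2.955.
p = a·p₁ + b·p₂ ≈ (-0.477, -0.873, 0.100); φ = arcsin(p_z) ≈ 5.72°, λ = atan2(p_y, p_x) ≈ -118.66°.

≈ 5.7°N, 118.7°W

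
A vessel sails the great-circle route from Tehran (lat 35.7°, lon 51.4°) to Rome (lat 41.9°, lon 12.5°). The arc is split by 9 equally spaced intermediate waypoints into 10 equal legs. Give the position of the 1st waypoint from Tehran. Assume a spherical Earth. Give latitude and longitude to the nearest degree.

Convert each endpoint to a unit vector on the sphere (x = cos φ cos λ, y = cos φ sin λ, z = sin φ).
The central angle between the endpoints is δ = arccos(p₁·p₂) ≈ 0.535 rad (30.7°).
Interpolate at f = 1/10 with slerp weights a = sin((1−f)δ)/sin δ ≈ 0.908, b = sin(fδ)/sin δ ≈ 0.105.
p = a·p₁ + b·p₂ ≈ (0.536, 0.593, 0.600); φ = arcsin(p_z) ≈ 36.88°, λ = atan2(p_y, p_x) ≈ 47.89°.

≈ lat 37°, lon 48°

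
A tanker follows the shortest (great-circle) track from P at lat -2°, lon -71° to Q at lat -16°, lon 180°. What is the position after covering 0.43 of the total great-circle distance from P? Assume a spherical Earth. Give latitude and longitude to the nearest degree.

Write both endpoints as unit vectors p₁, p₂ with components (cos φ cos λ, cos φ sin λ, sin φ).
The central angle between the endpoints is δ = arccos(p₁·p₂) ≈ 1.879 rad (107.6°).
Interpolate at f = 0.43 with slerp weights a = sin((1−f)δ)/sin δ ≈ 0.921, b = sin(fδ)/sin δ ≈ 0.759.
p = a·p₁ + b·p₂ ≈ (-0.429, -0.870, -0.241); φ = arcsin(p_z) ≈ -13.96°, λ = atan2(p_y, p_x) ≈ -116.27°.

≈ lat -14°, lon -116°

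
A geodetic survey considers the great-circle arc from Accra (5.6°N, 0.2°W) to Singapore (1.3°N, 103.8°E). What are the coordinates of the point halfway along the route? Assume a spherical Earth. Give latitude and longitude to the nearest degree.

≈ (6°N, 52°E)

The haversine formula gives a central angle δ ≈ 1.812 rad (103.8°) between the endpoints.
Interpolate at f = 1/2 with slerp weights a = sin((1−f)δ)/sin δ ≈ 0.810, b = sin(fδ)/sin δ ≈ 0.810.
p = a·p₁ + b·p₂ ≈ (0.613, 0.784, 0.097); φ = arcsin(p_z) ≈ 5.59°, λ = atan2(p_y, p_x) ≈ 51.97°.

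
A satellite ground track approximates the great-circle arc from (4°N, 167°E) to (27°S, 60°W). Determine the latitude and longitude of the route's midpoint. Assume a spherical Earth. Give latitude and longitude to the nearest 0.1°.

≈ (26.8°S, 133.9°W)

From cos δ = sin φ₁ sin φ₂ + cos φ₁ cos φ₂ cos Δλ, the central angle is δ ≈ 2.263 rad (129.6°).
Interpolate at f = 1/2 with slerp weights a = sin((1−f)δ)/sin δ ≈ 1.175, b = sin(fδ)/sin δ ≈ 1.175.
p = a·p₁ + b·p₂ ≈ (-0.619, -0.643, -0.451); φ = arcsin(p_z) ≈ -26.84°, λ = atan2(p_y, p_x) ≈ -133.89°.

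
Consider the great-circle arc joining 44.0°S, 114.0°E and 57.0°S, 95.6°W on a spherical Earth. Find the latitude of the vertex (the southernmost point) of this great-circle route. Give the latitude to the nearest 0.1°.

The great circle lies in the plane with unit normal n̂ = (p₁ × p₂)/|p₁ × p₂|.
Here n̂_z ≈ +0.199; the vertex latitude is φ_max = arccos|n̂_z| ≈ 78.5°.
Check via Clairaut: cos φ_max = |cos φ₁| · sin C = cos(44.0°)·sin(163.9°) ≈ 0.199, again giving ≈ 78.5°.

≈ 78.5°S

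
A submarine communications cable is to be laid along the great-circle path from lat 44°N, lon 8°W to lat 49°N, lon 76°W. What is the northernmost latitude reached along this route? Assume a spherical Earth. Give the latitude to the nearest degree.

The great circle lies in the plane with unit normal n̂ = (p₁ × p₂)/|p₁ × p₂|.
Here n̂_z ≈ -0.614; the vertex latitude is φ_max = arccos|n̂_z| ≈ 52.1°.
Check via Clairaut: cos φ_max = |cos φ₁| · sin C = cos(44.0°)·sin(58.5°) ≈ 0.614, again giving ≈ 52.1°.

≈ 52°N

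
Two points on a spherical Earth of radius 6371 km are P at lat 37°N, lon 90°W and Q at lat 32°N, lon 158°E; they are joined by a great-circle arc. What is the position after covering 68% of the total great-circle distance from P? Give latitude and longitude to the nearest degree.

≈ lat 47°N, lon 172°W

From cos δ = sin φ₁ sin φ₂ + cos φ₁ cos φ₂ cos Δλ, the central angle is δ ≈ 1.506 rad (86.3°).
Interpolate at f = 0.68 with slerp weights a = sin((1−f)δ)/sin δ ≈ 0.464, b = sin(fδ)/sin δ ≈ 0.856.
p = a·p₁ + b·p₂ ≈ (-0.673, -0.099, 0.733); φ = arcsin(p_z) ≈ 47.14°, λ = atan2(p_y, p_x) ≈ -171.64°.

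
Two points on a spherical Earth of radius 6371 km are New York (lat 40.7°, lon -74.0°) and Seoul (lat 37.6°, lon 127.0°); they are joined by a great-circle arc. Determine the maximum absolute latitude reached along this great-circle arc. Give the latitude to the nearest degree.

≈ 77°

The great circle lies in the plane with unit normal n̂ = (p₁ × p₂)/|p₁ × p₂|.
Here n̂_z ≈ -0.218; the vertex latitude is φ_max = arccos|n̂_z| ≈ 77.4°.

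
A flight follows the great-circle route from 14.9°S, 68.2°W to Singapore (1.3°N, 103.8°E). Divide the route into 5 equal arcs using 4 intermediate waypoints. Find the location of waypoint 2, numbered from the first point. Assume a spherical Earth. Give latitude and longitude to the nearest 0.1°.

≈ 59.5°S, 1.0°W

Convert each endpoint to a unit vector on the sphere (x = cos φ cos λ, y = cos φ sin λ, z = sin φ).
The central angle between the endpoints is δ = arccos(p₁·p₂) ≈ 2.867 rad (164.3°).
Interpolate at f = 2/5 with slerp weights a = sin((1−f)δ)/sin δ ≈ 3.648, b = sin(fδ)/sin δ ≈ 3.362.
p = a·p₁ + b·p₂ ≈ (0.507, -0.009, -0.862); φ = arcsin(p_z) ≈ -59.51°, λ = atan2(p_y, p_x) ≈ -0.97°.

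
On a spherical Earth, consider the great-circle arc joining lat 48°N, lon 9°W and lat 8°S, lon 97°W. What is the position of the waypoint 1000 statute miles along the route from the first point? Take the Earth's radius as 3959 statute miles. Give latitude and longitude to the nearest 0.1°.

≈ lat 44.4°N, lon 29.3°W

Write both endpoints as unit vectors p₁, p₂ with components (cos φ cos λ, cos φ sin λ, sin φ).
The central angle between the endpoints is δ = arccos(p₁·p₂) ≈ 1.651 rad (94.6°). The total great-circle distance is δ·R ≈ 1.651 × 3959 ≈ 6537 mi, so the target fraction is f = 1000/6537 ≈ 0.153.
Interpolate at f ≈ 0.153 with slerp weights a = sin((1−f)δ)/sin δ ≈ 0.988, b = sin(fδ)/sin δ ≈ 0.251.
p = a·p₁ + b·p₂ ≈ (0.623, -0.350, 0.700); φ = arcsin(p_z) ≈ 44.40°, λ = atan2(p_y, p_x) ≈ -29.32°.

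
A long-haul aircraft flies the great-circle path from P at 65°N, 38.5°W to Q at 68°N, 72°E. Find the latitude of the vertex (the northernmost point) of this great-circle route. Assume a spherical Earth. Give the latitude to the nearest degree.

The great circle lies in the plane with unit normal n̂ = (p₁ × p₂)/|p₁ × p₂|.
Here n̂_z ≈ +0.239; the vertex latitude is φ_max = arccos|n̂_z| ≈ 76.2°.
Check via Clairaut: cos φ_max = |cos φ₁| · sin C = cos(65.0°)·sin(34.5°) ≈ 0.239, again giving ≈ 76.2°.

≈ 76°N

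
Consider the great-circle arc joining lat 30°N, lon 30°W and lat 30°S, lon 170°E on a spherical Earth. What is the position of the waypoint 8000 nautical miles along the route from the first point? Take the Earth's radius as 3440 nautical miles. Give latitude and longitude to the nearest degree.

From cos δ = sin φ₁ sin φ₂ + cos φ₁ cos φ₂ cos Δλ, the central angle is δ ≈ 2.840 rad (162.7°). The total great-circle distance is δ·R ≈ 2.840 × 3440 ≈ 9768 nmi, so the target fraction is f = 8000/9768 ≈ 0.819.
Interpolate at f ≈ 0.819 with slerp weights a = sin((1−f)δ)/sin δ ≈ 1.654, b = sin(fδ)/sin δ ≈ 2.450.
p = a·p₁ + b·p₂ ≈ (-0.849, -0.348, -0.398); φ = arcsin(p_z) ≈ -23.45°, λ = atan2(p_y, p_x) ≈ -157.73°.

≈ lat 23°S, lon 158°W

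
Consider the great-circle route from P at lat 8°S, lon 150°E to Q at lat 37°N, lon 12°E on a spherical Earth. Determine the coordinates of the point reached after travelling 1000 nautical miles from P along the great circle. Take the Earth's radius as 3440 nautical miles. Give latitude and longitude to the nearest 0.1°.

From cos δ = sin φ₁ sin φ₂ + cos φ₁ cos φ₂ cos Δλ, the central angle is δ ≈ 2.307 rad (132.2°). The total great-circle distance is δ·R ≈ 2.307 × 3440 ≈ 7936 nmi, so the target fraction is f = 1000/7936 ≈ 0.126.
Interpolate at f ≈ 0.126 with slerp weights a = sin((1−f)δ)/sin δ ≈ 1.218, b = sin(fδ)/sin δ ≈ 0.387.
p = a·p₁ + b·p₂ ≈ (-0.742, 0.667, 0.063); φ = arcsin(p_z) ≈ 3.63°, λ = atan2(p_y, p_x) ≈ 138.05°.

≈ lat 3.6°N, lon 138.0°E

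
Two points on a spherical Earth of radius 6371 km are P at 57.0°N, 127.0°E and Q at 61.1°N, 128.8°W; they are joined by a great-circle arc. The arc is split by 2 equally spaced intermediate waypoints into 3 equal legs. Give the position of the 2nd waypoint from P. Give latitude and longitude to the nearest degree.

≈ 69°N, 162°W

Write both endpoints as unit vectors p₁, p₂ with components (cos φ cos λ, cos φ sin λ, sin φ).
The central angle between the endpoints is δ = arccos(p₁·p₂) ≈ 0.837 rad (48.0°).
Interpolate at f = 2/3 with slerp weights a = sin((1−f)δ)/sin δ ≈ 0.371, b = sin(fδ)/sin δ ≈ 0.713.
p = a·p₁ + b·p₂ ≈ (-0.337, -0.107, 0.935); φ = arcsin(p_z) ≈ 69.26°, λ = atan2(p_y, p_x) ≈ -162.37°.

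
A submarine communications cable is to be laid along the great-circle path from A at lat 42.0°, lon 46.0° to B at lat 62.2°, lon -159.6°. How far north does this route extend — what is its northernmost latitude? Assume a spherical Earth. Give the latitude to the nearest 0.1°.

The great circle lies in the plane with unit normal n̂ = (p₁ × p₂)/|p₁ × p₂|.
Here n̂_z ≈ +0.156; the vertex latitude is φ_max = arccos|n̂_z| ≈ 81.0°.

≈ 81.0°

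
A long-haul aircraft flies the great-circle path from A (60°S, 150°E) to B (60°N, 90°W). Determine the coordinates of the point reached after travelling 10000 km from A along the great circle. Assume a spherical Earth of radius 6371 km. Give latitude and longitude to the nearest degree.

Write both endpoints as unit vectors p₁, p₂ with components (cos φ cos λ, cos φ sin λ, sin φ).
The central angle between the endpoints is δ = arccos(p₁·p₂) ≈ 2.636 rad (151.0°). The total great-circle distance is δ·R ≈ 2.636 × 6371 ≈ 16795 km, so the target fraction is f = 10000/16795 ≈ 0.595.
Interpolate at f ≈ 0.595 with slerp weights a = sin((1−f)δ)/sin δ ≈ 1.809, b = sin(fδ)/sin δ ≈ 2.066.
p = a·p₁ + b·p₂ ≈ (-0.783, -0.581, 0.223); φ = arcsin(p_z) ≈ 12.86°, λ = atan2(p_y, p_x) ≈ -143.45°.

≈ (13°N, 143°W)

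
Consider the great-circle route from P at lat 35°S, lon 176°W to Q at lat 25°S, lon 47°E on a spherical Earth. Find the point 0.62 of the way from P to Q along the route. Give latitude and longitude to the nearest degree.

The haversine formula gives a central angle δ ≈ 1.876 rad (107.5°) between the endpoints.
Interpolate at f = 0.62 with slerp weights a = sin((1−f)δ)/sin δ ≈ 0.686, b = sin(fδ)/sin δ ≈ 0.963.
p = a·p₁ + b·p₂ ≈ (0.035, 0.599, -0.800); φ = arcsin(p_z) ≈ -53.14°, λ = atan2(p_y, p_x) ≈ 86.69°.

≈ lat 53°S, lon 87°E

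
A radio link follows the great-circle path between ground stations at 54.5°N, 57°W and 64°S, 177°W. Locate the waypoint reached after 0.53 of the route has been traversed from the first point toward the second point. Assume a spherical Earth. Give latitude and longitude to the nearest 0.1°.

≈ 13.2°S, 105.4°W

Convert each endpoint to a unit vector on the sphere (x = cos φ cos λ, y = cos φ sin λ, z = sin φ).
The central angle between the endpoints is δ = arccos(p₁·p₂) ≈ 2.604 rad (149.2°).
Interpolate at f = 0.53 with slerp weights a = sin((1−f)δ)/sin δ ≈ 1.837, b = sin(fδ)/sin δ ≈ 1.918.
p = a·p₁ + b·p₂ ≈ (-0.259, -0.939, -0.228); φ = arcsin(p_z) ≈ -13.20°, λ = atan2(p_y, p_x) ≈ -105.40°.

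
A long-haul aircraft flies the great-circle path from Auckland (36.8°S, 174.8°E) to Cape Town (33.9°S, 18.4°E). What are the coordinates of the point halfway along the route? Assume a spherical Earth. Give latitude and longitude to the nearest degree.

≈ 74°S, 92°E

Convert each endpoint to a unit vector on the sphere (x = cos φ cos λ, y = cos φ sin λ, z = sin φ).
The central angle between the endpoints is δ = arccos(p₁·p₂) ≈ 1.849 rad (106.0°).
Interpolate at f = 1/2 with slerp weights a = sin((1−f)δ)/sin δ ≈ 0.830, b = sin(fδ)/sin δ ≈ 0.830.
p = a·p₁ + b·p₂ ≈ (-0.008, 0.278, -0.961); φ = arcsin(p_z) ≈ -73.86°, λ = atan2(p_y, p_x) ≈ 91.69°.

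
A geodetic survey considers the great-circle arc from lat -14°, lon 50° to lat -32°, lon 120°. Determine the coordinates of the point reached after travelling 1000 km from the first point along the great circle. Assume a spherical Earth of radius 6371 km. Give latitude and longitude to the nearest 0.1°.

≈ lat -18.2°, lon 58.3°

From cos δ = sin φ₁ sin φ₂ + cos φ₁ cos φ₂ cos Δλ, the central angle is δ ≈ 1.149 rad (65.8°). The total great-circle distance is δ·R ≈ 1.149 × 6371 ≈ 7319 km, so the target fraction is f = 1000/7319 ≈ 0.137.
Interpolate at f ≈ 0.137 with slerp weights a = sin((1−f)δ)/sin δ ≈ 0.918, b = sin(fδ)/sin δ ≈ 0.171.
p = a·p₁ + b·p₂ ≈ (0.500, 0.808, -0.313); φ = arcsin(p_z) ≈ -18.23°, λ = atan2(p_y, p_x) ≈ 58.27°.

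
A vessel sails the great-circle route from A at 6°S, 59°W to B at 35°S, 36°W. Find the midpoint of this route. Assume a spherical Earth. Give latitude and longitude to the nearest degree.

Convert each endpoint to a unit vector on the sphere (x = cos φ cos λ, y = cos φ sin λ, z = sin φ).
The central angle between the endpoints is δ = arccos(p₁·p₂) ≈ 0.627 rad (35.9°).
Interpolate at f = 1/2 with slerp weights a = sin((1−f)δ)/sin δ ≈ 0.526, b = sin(fδ)/sin δ ≈ 0.526.
p = a·p₁ + b·p₂ ≈ (0.618, -0.701, -0.356); φ = arcsin(p_z) ≈ -20.88°, λ = atan2(p_y, p_x) ≈ -48.63°.

≈ 21°S, 49°W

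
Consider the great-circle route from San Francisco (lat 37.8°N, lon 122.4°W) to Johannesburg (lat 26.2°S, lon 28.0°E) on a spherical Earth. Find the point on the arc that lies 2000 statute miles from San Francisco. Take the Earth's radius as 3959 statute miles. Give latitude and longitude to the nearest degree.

≈ lat 40°N, lon 85°W

Convert each endpoint to a unit vector on the sphere (x = cos φ cos λ, y = cos φ sin λ, z = sin φ).
The central angle between the endpoints is δ = arccos(p₁·p₂) ≈ 2.662 rad (152.5°). The total great-circle distance is δ·R ≈ 2.662 × 3959 ≈ 10538 mi, so the target fraction is f = 2000/10538 ≈ 0.190.
Interpolate at f ≈ 0.190 with slerp weights a = sin((1−f)δ)/sin δ ≈ 1.805, b = sin(fδ)/sin δ ≈ 1.048.
p = a·p₁ + b·p₂ ≈ (0.066, -0.763, 0.643); φ = arcsin(p_z) ≈ 40.05°, λ = atan2(p_y, p_x) ≈ -85.03°.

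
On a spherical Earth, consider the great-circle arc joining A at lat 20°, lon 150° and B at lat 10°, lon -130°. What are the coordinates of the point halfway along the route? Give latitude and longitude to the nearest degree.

Convert each endpoint to a unit vector on the sphere (x = cos φ cos λ, y = cos φ sin λ, z = sin φ).
The central angle between the endpoints is δ = arccos(p₁·p₂) ≈ 1.349 rad (77.3°).
Interpolate at f = 1/2 with slerp weights a = sin((1−f)δ)/sin δ ≈ 0.640, b = sin(fδ)/sin δ ≈ 0.640.
p = a·p₁ + b·p₂ ≈ (-0.926, -0.182, 0.330); φ = arcsin(p_z) ≈ 19.28°, λ = atan2(p_y, p_x) ≈ -168.87°.

≈ lat 19°, lon -169°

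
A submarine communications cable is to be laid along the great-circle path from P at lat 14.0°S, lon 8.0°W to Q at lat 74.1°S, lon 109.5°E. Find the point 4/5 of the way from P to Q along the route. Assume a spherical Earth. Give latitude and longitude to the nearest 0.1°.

≈ lat 73.8°S, lon 45.9°E

Write both endpoints as unit vectors p₁, p₂ with components (cos φ cos λ, cos φ sin λ, sin φ).
The central angle between the endpoints is δ = arccos(p₁·p₂) ≈ 1.461 rad (83.7°).
Interpolate at f = 4/5 with slerp weights a = sin((1−f)δ)/sin δ ≈ 0.290, b = sin(fδ)/sin δ ≈ 0.926.
p = a·p₁ + b·p₂ ≈ (0.194, 0.200, -0.960); φ = arcsin(p_z) ≈ -73.83°, λ = atan2(p_y, p_x) ≈ 45.90°.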